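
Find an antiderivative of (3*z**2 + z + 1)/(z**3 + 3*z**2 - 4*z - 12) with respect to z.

3*log(z - 2)/4 - 11*log(z + 2)/4 + 5*log(z + 3) + C

Factor the denominator: (z - 2)*(z + 2)*(z + 3).
Partial-fraction decomposition: 5/(z + 3) - 11/(4*(z + 2)) + 3/(4*(z - 2)).
Integrate each term: A/(z−a) contributes A·log|z−a|.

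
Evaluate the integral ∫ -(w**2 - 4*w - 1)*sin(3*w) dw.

w**2*cos(3*w)/3 - 2*w*sin(3*w)/9 - 4*w*cos(3*w)/3 + 4*sin(3*w)/9 - 11*cos(3*w)/27 + C

Use integration by parts with u = w**2 - 4*w - 1, dv = -sin(3*w) dw, so v = cos(3*w)/3.
Apply parts 2 times (tabular method): alternate signs, differentiate u down to 0, integrate dv up.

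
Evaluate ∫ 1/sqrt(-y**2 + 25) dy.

Substitute y = 5·sin(θ), so dy = 5·cos(θ) dθ and the radical becomes sqrt(-y**2 + 25) = 5·cos(θ) by the Pythagorean identity.
Integrate the resulting trig expression in θ, then back-substitute θ = asin(y/5), sin(θ) = y/5, cos(θ) = sqrt(-y**2 + 25)/5 (absorbing any constant into C).

asin(y/5) + C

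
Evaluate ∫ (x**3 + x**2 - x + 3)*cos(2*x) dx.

x**3*sin(2*x)/2 + x**2*sin(2*x)/2 + 3*x**2*cos(2*x)/4 - 5*x*sin(2*x)/4 + x*cos(2*x)/2 + 5*sin(2*x)/4 - 5*cos(2*x)/8 + C

Use integration by parts with u = x**3 + x**2 - x + 3, dv = cos(2*x) dx, so v = sin(2*x)/2.
Apply parts 3 times (tabular method): alternate signs, differentiate u down to 0, integrate dv up.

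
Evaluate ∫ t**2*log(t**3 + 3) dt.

Let u = t**3 + 3, so du = (3*t**2) dt.
The integral becomes (1/3)·∫ log(u) du; integrate by parts with u′=log(u), dv′=du.

t**3*log(t**3 + 3)/3 - t**3/3 + log(t**3 + 3) + C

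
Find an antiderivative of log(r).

r*log(r) - r + C

Use integration by parts with u = log(r), dv = dr.
Then du = 1/r dr and v = r.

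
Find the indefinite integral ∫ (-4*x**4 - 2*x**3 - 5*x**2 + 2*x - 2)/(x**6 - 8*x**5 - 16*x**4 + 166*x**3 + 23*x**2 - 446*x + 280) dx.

Factor the denominator: (x - 7)*(x - 5)*(x - 1)**2*(x + 2)*(x + 4).
Partial-fraction decomposition: 493/(2475*(x + 4)) - 37/(567*(x + 2)) - 1723/(21600*(x - 1)) - 11/(360*(x - 1)**2) + 2867/(2016*(x - 5)) - 10523/(7128*(x - 7)).
Integrate each term; A/(x−a) gives A·log|x−a|; A/(x−a)² gives −A/(x−a).

-10523*log(x - 7)/7128 + 2867*log(x - 5)/2016 - 1723*log(x - 1)/21600 - 37*log(x + 2)/567 + 493*log(x + 4)/2475 + 11/(360*x - 360) + C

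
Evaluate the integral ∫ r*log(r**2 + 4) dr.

r**2*log(r**2 + 4)/2 - r**2/2 + 2*log(r**2 + 4) + C

Let u = r**2 + 4, so du = (2*r) dr.
The integral becomes (1/2)·∫ log(u) du; integrate by parts with u′=log(u), dv′=du.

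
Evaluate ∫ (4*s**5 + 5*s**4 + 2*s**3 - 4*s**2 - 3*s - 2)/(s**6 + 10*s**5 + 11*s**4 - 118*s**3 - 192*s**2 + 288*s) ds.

-log(s)/144 + 692*log(s - 3)/1323 - log(s - 1)/175 - 258063*log(s + 4)/19600 + 3148*log(s + 6)/189 - 1499/(140*s + 560) + C

Factor the denominator: s*(s - 3)*(s - 1)*(s + 4)**2*(s + 6).
Partial-fraction decomposition: 3148/(189*(s + 6)) - 258063/(19600*(s + 4)) + 1499/(140*(s + 4)**2) - 1/(175*(s - 1)) + 692/(1323*(s - 3)) - 1/(144*s).
Integrate each term; A/(s−a) gives A·log|s−a|; A/(s−a)² gives −A/(s−a).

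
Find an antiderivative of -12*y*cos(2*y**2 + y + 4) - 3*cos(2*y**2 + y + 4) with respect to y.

-3*sin(2*y**2 + y + 4) + C

Let u = 2*y**2 + y + 4, so du = (4*y + 1) dy.
Rewriting, the integral becomes -3·∫ cos(u) du = -3·sin(u).
Substituting back, u = 2*y**2 + y + 4.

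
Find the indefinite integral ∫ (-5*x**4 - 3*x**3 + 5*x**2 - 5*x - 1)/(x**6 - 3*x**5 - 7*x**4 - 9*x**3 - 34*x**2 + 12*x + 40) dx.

-3401*log(x - 5)/4872 + 3*log(x - 1)/40 + 7*log(x + 1)/60 + 9*log(x + 2)/56 + 401*log(x**2 + 4)/2320 - 133*atan(x/2)/232 + C

Factor the denominator: (x - 5)*(x - 1)*(x + 1)*(x + 2)*(x**2 + 4).
Partial-fraction decomposition: (401*x - 1330)/(1160*(x**2 + 4)) + 9/(56*(x + 2)) + 7/(60*(x + 1)) + 3/(40*(x - 1)) - 3401/(4872*(x - 5)).
Integrate each term; A/(x−a) gives A·log|x−a|; the (Bx+D)/(x²+p²) term gives a log and an atan.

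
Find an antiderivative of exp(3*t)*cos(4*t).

Let I denote the integral. Integrate by parts with u = cos(4*t), dv = exp(3*t) dt, so v = exp(3*t)/3: I = exp(3*t)*cos(4*t)/3 + (4/3)·∫ exp(3*t)*sin(4*t) dt.
Apply parts again with u = sin(4*t), dv = exp(3*t) dt: ∫ exp(3*t)*sin(4*t) dt = exp(3*t)*sin(4*t)/3 − (4/3)·I. Substituting back brings back I: I = 4*exp(3*t)*sin(4*t)/9 + exp(3*t)*cos(4*t)/3 − (16/9)·I.
Solving for I: (1 + 16/9)·I equals the remaining terms, so I = (9/25)·(4*exp(3*t)*sin(4*t)/9 + exp(3*t)*cos(4*t)/3).

4*exp(3*t)*sin(4*t)/25 + 3*exp(3*t)*cos(4*t)/25 + C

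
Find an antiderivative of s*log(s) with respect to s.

s**2*log(s)/2 - s**2/4 + C

Use integration by parts with u = log(s), dv = s ds.
Then du = 1/s ds and v = s**2/2.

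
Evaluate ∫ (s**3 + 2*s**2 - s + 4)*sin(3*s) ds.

Use integration by parts with u = s**3 + 2*s**2 - s + 4, dv = sin(3*s) ds, so v = -cos(3*s)/3.
Apply parts 3 times (tabular method): alternate signs, differentiate u down to 0, integrate dv up.

-s**3*cos(3*s)/3 + s**2*sin(3*s)/3 - 2*s**2*cos(3*s)/3 + 4*s*sin(3*s)/9 + 5*s*cos(3*s)/9 - 5*sin(3*s)/27 - 32*cos(3*s)/27 + C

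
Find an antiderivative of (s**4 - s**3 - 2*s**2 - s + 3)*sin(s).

Use integration by parts with u = s**4 - s**3 - 2*s**2 - s + 3, dv = sin(s) ds, so v = -cos(s).
Apply parts 4 times (tabular method): alternate signs, differentiate u down to 0, integrate dv up.

-s**4*cos(s) + 4*s**3*sin(s) + s**3*cos(s) - 3*s**2*sin(s) + 14*s**2*cos(s) - 28*s*sin(s) - 5*s*cos(s) + 5*sin(s) - 31*cos(s) + C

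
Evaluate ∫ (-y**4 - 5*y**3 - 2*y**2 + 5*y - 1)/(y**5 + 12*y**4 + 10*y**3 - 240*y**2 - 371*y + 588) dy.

Factor the denominator: (y - 4)*(y - 1)*(y + 3)*(y + 7)**2.
Partial-fraction decomposition: -6335/(7744*(y + 7)) + 205/(88*(y + 7)**2) + 5/(112*(y + 3)) + 1/(192*(y - 1)) - 589/(2541*(y - 4)).
Integrate each term; A/(y−a) gives A·log|y−a|; A/(y−a)² gives −A/(y−a).

-589*log(y - 4)/2541 + log(y - 1)/192 + 5*log(y + 3)/112 - 6335*log(y + 7)/7744 - 205/(88*y + 616) + C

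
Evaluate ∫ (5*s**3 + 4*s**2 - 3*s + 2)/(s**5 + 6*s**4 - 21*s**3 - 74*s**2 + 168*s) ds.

Factor the denominator: s*(s - 3)*(s - 2)*(s + 4)*(s + 7).
Partial-fraction decomposition: -748/(945*(s + 7)) + 121/(252*(s + 4)) - 13/(27*(s - 2)) + 82/(105*(s - 3)) + 1/(84*s).
Integrate each term: A/(s−a) contributes A·log|s−a|.

log(s)/84 + 82*log(s - 3)/105 - 13*log(s - 2)/27 + 121*log(s + 4)/252 - 748*log(s + 7)/945 + C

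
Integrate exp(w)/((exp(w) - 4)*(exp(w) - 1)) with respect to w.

Let u = e^w, du = e^w dw.
The integral becomes ∫ du/((u-1)(u-4)); decompose into partial fractions.

log(exp(w) - 4)/3 - log(exp(w) - 1)/3 + C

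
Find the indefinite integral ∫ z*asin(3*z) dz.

z**2*asin(3*z)/2 + z*sqrt(-9*z**2 + 1)/12 - asin(3*z)/36 + C

Use integration by parts with u = arcsin(3*z), dv = z dz.
Then du = 3/sqrt(-9*z**2 + 1) dz.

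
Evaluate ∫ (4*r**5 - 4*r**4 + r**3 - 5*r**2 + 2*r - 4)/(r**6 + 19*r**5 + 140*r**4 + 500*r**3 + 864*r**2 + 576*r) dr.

Factor the denominator: r*(r + 2)*(r + 3)*(r + 4)**2*(r + 6).
Partial-fraction decomposition: 9175/(72*(r + 6)) + 361/(16*(r + 4)) + 1319/(4*(r + 4)**2) - 1378/(9*(r + 3)) + 57/(8*(r + 2)) - 1/(144*r).
Integrate each term; A/(r−a) gives A·log|r−a|; A/(r−a)² gives −A/(r−a).

-log(r)/144 + 57*log(r + 2)/8 - 1378*log(r + 3)/9 + 361*log(r + 4)/16 + 9175*log(r + 6)/72 - 1319/(4*r + 16) + C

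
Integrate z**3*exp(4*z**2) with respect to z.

(4*z**2 - 1)*exp(4*z**2)/32 + C

Let u = z², du = 2z dz; rewrite as (1/2)∫ u^1·exp(4u) du.
Now integrate by parts 1 time.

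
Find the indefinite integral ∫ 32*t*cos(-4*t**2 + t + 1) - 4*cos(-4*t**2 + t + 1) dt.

Let u = 4*t**2 - t - 1, so du = (8*t - 1) dt.
Rewriting, the integral becomes 4·∫ cos(u) du = 4·sin(u).
Substituting back, u = 4*t**2 - t - 1.

-4*sin(-4*t**2 + t + 1) + C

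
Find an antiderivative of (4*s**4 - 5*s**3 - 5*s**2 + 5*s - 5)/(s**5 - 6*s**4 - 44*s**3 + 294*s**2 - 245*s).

Factor the denominator: s*(s - 7)*(s - 5)*(s - 1)*(s + 7).
Partial-fraction decomposition: 1839/(1568*(s + 7)) - 1/(32*(s - 1)) - 59/(16*(s - 5)) + 1279/(196*(s - 7)) + 1/(49*s).
Integrate each term: A/(s−a) contributes A·log|s−a|.

log(s)/49 + 1279*log(s - 7)/196 - 59*log(s - 5)/16 - log(s - 1)/32 + 1839*log(s + 7)/1568 + C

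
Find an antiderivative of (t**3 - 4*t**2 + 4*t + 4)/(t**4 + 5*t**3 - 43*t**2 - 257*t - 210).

179*log(t - 7)/1248 + log(t + 1)/32 - 241*log(t + 5)/48 + 76*log(t + 6)/13 + C

Factor the denominator: (t - 7)*(t + 1)*(t + 5)*(t + 6).
Partial-fraction decomposition: 76/(13*(t + 6)) - 241/(48*(t + 5)) + 1/(32*(t + 1)) + 179/(1248*(t - 7)).
Integrate each term: A/(t−a) contributes A·log|t−a|.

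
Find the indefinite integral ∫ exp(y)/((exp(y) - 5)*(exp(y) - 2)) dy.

log(exp(y) - 5)/3 - log(exp(y) - 2)/3 + C

Let u = e^y, du = e^y dy.
The integral becomes ∫ du/((u-5)(u-2)); decompose into partial fractions.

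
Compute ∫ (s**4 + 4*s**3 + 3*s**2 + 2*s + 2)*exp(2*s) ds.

(s**4 + 2*s**3 + 2*s + 1)*exp(2*s)/2 + C

Use integration by parts with u = s**4 + 4*s**3 + 3*s**2 + 2*s + 2, dv = exp(2*s) ds, so v = exp(2*s)/2.
Apply parts 4 times (tabular method): alternate signs, differentiate u down to 0, integrate dv up.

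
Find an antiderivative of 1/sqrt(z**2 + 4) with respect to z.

log(z + sqrt(z**2 + 4)) + C

Substitute z = 2·tan(θ), so dz = 2·sec(θ)^2 dθ and the radical becomes sqrt(z**2 + 4) = 2·sec(θ) by the Pythagorean identity.
Integrate the resulting trig expression in θ, then back-substitute tan(θ) = z/2, sec(θ) = sqrt(z**2 + 4)/2 (absorbing any constant into C).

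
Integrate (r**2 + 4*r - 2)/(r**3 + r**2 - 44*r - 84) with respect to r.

Factor the denominator: (r - 7)*(r + 2)*(r + 6).
Partial-fraction decomposition: 5/(26*(r + 6)) + 1/(6*(r + 2)) + 25/(39*(r - 7)).
Integrate each term: A/(r−a) contributes A·log|r−a|.

25*log(r - 7)/39 + log(r + 2)/6 + 5*log(r + 6)/26 + C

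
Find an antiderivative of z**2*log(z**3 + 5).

Let u = z**3 + 5, so du = (3*z**2) dz.
The integral becomes (1/3)·∫ log(u) du; integrate by parts with u′=log(u), dv′=du.

z**3*log(z**3 + 5)/3 - z**3/3 + 5*log(z**3 + 5)/3 + C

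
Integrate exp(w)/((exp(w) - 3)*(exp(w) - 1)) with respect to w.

log(exp(w) - 3)/2 - log(exp(w) - 1)/2 + C

Let u = e^w, du = e^w dw.
The integral becomes ∫ du/((u-3)(u-1)); decompose into partial fractions.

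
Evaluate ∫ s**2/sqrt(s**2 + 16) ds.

Substitute s = 4·tan(θ), so ds = 4·sec(θ)^2 dθ and the radical becomes sqrt(s**2 + 16) = 4·sec(θ) by the Pythagorean identity.
Integrate the resulting trig expression in θ, then back-substitute tan(θ) = s/4, sec(θ) = sqrt(s**2 + 16)/4 (absorbing any constant into C).

s*sqrt(s**2 + 16)/2 - 8*log(s + sqrt(s**2 + 16)) + C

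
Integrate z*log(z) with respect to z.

Use integration by parts with u = log(z), dv = z dz.
Then du = 1/z dz and v = z**2/2.

z**2*log(z)/2 - z**2/4 + C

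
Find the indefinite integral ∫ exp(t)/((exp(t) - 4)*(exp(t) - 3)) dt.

Let u = e^t, du = e^t dt.
The integral becomes ∫ du/((u-4)(u-3)); decompose into partial fractions.

log(exp(t) - 4) - log(exp(t) - 3) + C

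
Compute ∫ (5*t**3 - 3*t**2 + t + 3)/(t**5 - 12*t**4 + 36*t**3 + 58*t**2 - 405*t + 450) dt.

Factor the denominator: (t - 5)**2*(t - 3)*(t - 2)*(t + 3).
Partial-fraction decomposition: -27/(320*(t + 3)) - 11/(15*(t - 2)) + 19/(4*(t - 3)) - 755/(192*(t - 5)) + 93/(8*(t - 5)**2).
Integrate each term; A/(t−a) gives A·log|t−a|; A/(t−a)² gives −A/(t−a).

-755*log(t - 5)/192 + 19*log(t - 3)/4 - 11*log(t - 2)/15 - 27*log(t + 3)/320 - 93/(8*t - 40) + C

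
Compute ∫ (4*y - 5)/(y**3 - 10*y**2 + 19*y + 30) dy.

Factor the denominator: (y - 6)*(y - 5)*(y + 1).
Partial-fraction decomposition: -3/(14*(y + 1)) - 5/(2*(y - 5)) + 19/(7*(y - 6)).
Integrate each term: A/(y−a) contributes A·log|y−a|.

19*log(y - 6)/7 - 5*log(y - 5)/2 - 3*log(y + 1)/14 + C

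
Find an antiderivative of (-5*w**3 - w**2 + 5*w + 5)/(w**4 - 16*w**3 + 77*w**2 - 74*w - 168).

Factor the denominator: (w - 7)*(w - 6)*(w - 4)*(w + 1).
Partial-fraction decomposition: -1/(70*(w + 1)) - 311/(30*(w - 4)) + 1081/(14*(w - 6)) - 431/(6*(w - 7)).
Integrate each term: A/(w−a) contributes A·log|w−a|.

-431*log(w - 7)/6 + 1081*log(w - 6)/14 - 311*log(w - 4)/30 - log(w + 1)/70 + C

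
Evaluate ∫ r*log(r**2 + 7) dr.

r**2*log(r**2 + 7)/2 - r**2/2 + 7*log(r**2 + 7)/2 + C

Let u = r**2 + 7, so du = (2*r) dr.
The integral becomes (1/2)·∫ log(u) du; integrate by parts with u′=log(u), dv′=du.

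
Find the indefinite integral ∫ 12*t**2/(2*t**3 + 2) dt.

2*log(2*t**3 + 2) + C

Let u = 2*t**3 + 2, so du = (6*t**2) dt.
Rewriting, the integral becomes 2·∫ 1/u du = 2·log(u).
Substituting back, u = 2*t**3 + 2.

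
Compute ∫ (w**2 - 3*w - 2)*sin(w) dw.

-w**2*cos(w) + 2*w*sin(w) + 3*w*cos(w) - 3*sin(w) + 4*cos(w) + C

Use integration by parts with u = w**2 - 3*w - 2, dv = sin(w) dw, so v = -cos(w).
Apply parts 2 times (tabular method): alternate signs, differentiate u down to 0, integrate dv up.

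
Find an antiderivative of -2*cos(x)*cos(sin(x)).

Let u = sin(x), so du = (cos(x)) dx.
Rewriting, the integral becomes -2·∫ cos(u) du = -2·sin(u).
Substituting back, u = sin(x).

-2*sin(sin(x)) + C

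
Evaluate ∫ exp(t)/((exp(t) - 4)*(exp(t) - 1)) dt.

Let u = e^t, du = e^t dt.
The integral becomes ∫ du/((u-4)(u-1)); decompose into partial fractions.

log(exp(t) - 4)/3 - log(exp(t) - 1)/3 + C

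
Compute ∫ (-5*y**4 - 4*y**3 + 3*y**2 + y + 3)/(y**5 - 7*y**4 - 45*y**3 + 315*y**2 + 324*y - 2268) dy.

-661*log(y - 7)/26 + 803*log(y - 6)/36 - 20*log(y - 3)/27 + log(y + 3)/6 - 1837*log(y + 6)/1404 + C

Factor the denominator: (y - 7)*(y - 6)*(y - 3)*(y + 3)*(y + 6).
Partial-fraction decomposition: -1837/(1404*(y + 6)) + 1/(6*(y + 3)) - 20/(27*(y - 3)) + 803/(36*(y - 6)) - 661/(26*(y - 7)).
Integrate each term: A/(y−a) contributes A·log|y−a|.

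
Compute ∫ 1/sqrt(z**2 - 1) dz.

log(z + sqrt(z**2 - 1)) + C

Substitute z = sec(θ), so dz = sec(θ)*tan(θ) dθ and the radical becomes sqrt(z**2 - 1) = tan(θ) by the Pythagorean identity.
Integrate the resulting trig expression in θ, then back-substitute sec(θ) = z, tan(θ) = sqrt(z**2 - 1) (absorbing any constant into C).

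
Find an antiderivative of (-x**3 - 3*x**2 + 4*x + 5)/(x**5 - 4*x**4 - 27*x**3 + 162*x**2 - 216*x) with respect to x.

-5*log(x)/216 - 91*log(x - 4)/40 + 554*log(x - 3)/243 + 89*log(x + 6)/4860 - 37/(27*x - 81) + C

Factor the denominator: x*(x - 4)*(x - 3)**2*(x + 6).
Partial-fraction decomposition: 89/(4860*(x + 6)) + 554/(243*(x - 3)) + 37/(27*(x - 3)**2) - 91/(40*(x - 4)) - 5/(216*x).
Integrate each term; A/(x−a) gives A·log|x−a|; A/(x−a)² gives −A/(x−a).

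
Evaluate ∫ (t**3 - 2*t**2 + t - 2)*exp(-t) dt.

Use integration by parts with u = t**3 - 2*t**2 + t - 2, dv = exp(-t) dt, so v = -exp(-t).
Apply parts 3 times (tabular method): alternate signs, differentiate u down to 0, integrate dv up.

(-t**3 - t**2 - 3*t - 1)*exp(-t) + C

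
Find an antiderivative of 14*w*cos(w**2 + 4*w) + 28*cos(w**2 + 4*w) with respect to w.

7*sin(w**2 + 4*w) + C

Let u = w**2 + 4*w, so du = (2*w + 4) dw.
Rewriting, the integral becomes 7·∫ cos(u) du = 7·sin(u).
Substituting back, u = w**2 + 4*w.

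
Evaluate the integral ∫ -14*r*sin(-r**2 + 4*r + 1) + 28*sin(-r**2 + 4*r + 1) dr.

Let u = r**2 - 4*r - 1, so du = (2*r - 4) dr.
Rewriting, the integral becomes 7·∫ sin(u) du = 7·-cos(u).
Substituting back, u = r**2 - 4*r - 1.

-7*cos(-r**2 + 4*r + 1) + C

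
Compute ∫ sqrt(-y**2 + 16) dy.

Substitute y = 4·sin(θ), so dy = 4·cos(θ) dθ and the radical becomes sqrt(-y**2 + 16) = 4·cos(θ) by the Pythagorean identity.
Integrate the resulting trig expression in θ, then back-substitute θ = asin(y/4), sin(θ) = y/4, cos(θ) = sqrt(-y**2 + 16)/4 (absorbing any constant into C).

y*sqrt(-y**2 + 16)/2 + 8*asin(y/4) + C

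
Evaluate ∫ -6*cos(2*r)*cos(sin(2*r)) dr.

Let u = sin(2*r), so du = (2*cos(2*r)) dr.
Rewriting, the integral becomes -3·∫ cos(u) du = -3·sin(u).
Substituting back, u = sin(2*r).

-3*sin(sin(2*r)) + C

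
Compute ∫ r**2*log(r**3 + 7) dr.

r**3*log(r**3 + 7)/3 - r**3/3 + 7*log(r**3 + 7)/3 + C

Let u = r**3 + 7, so du = (3*r**2) dr.
The integral becomes (1/3)·∫ log(u) du; integrate by parts with u′=log(u), dv′=du.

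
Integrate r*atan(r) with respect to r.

r**2*atan(r)/2 - r/2 + atan(r)/2 + C

Use integration by parts with u = arctan(r), dv = r dr.
Then du = 1/(r**2 + 1) dr.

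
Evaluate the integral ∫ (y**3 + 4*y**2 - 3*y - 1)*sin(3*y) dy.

Use integration by parts with u = y**3 + 4*y**2 - 3*y - 1, dv = sin(3*y) dy, so v = -cos(3*y)/3.
Apply parts 3 times (tabular method): alternate signs, differentiate u down to 0, integrate dv up.

-y**3*cos(3*y)/3 + y**2*sin(3*y)/3 - 4*y**2*cos(3*y)/3 + 8*y*sin(3*y)/9 + 11*y*cos(3*y)/9 - 11*sin(3*y)/27 + 17*cos(3*y)/27 + C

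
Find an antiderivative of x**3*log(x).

x**4*log(x)/4 - x**4/16 + C

Use integration by parts with u = log(x), dv = x**3 dx.
Then du = 1/x dx and v = x**4/4.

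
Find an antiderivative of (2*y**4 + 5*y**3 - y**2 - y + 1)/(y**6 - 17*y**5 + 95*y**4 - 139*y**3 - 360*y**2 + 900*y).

Factor the denominator: y*(y - 6)*(y - 5)**2*(y - 3)*(y + 2).
Partial-fraction decomposition: 9/(3920*(y + 2)) - 143/(90*(y - 3)) - 57893/(2450*(y - 5)) - 923/(35*(y - 5)**2) + 3631/(144*(y - 6)) + 1/(900*y).
Integrate each term; A/(y−a) gives A·log|y−a|; A/(y−a)² gives −A/(y−a).

log(y)/900 + 3631*log(y - 6)/144 - 57893*log(y - 5)/2450 - 143*log(y - 3)/90 + 9*log(y + 2)/3920 + 923/(35*y - 175) + C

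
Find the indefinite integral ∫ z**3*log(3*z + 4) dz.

z**4*log(3*z + 4)/4 - z**4/16 + z**3/9 - 2*z**2/9 + 16*z/27 - 64*log(3*z + 4)/81 + C

Use integration by parts with u = log(3*z + 4), dv = z**3 dz.
Then du = 3/(3*z + 4) dz and v = z**4/4.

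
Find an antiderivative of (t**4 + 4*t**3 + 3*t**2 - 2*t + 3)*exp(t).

Use integration by parts with u = t**4 + 4*t**3 + 3*t**2 - 2*t + 3, dv = exp(t) dt, so v = exp(t).
Apply parts 4 times (tabular method): alternate signs, differentiate u down to 0, integrate dv up.

(t**4 + 3*t**2 - 8*t + 11)*exp(t) + C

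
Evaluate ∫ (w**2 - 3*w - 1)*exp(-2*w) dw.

Use integration by parts with u = w**2 - 3*w - 1, dv = exp(-2*w) dw, so v = -exp(-2*w)/2.
Apply parts 2 times (tabular method): alternate signs, differentiate u down to 0, integrate dv up.

(-w**2 + 2*w + 2)*exp(-2*w)/2 + C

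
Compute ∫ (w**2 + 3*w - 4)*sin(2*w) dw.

Use integration by parts with u = w**2 + 3*w - 4, dv = sin(2*w) dw, so v = -cos(2*w)/2.
Apply parts 2 times (tabular method): alternate signs, differentiate u down to 0, integrate dv up.

-w**2*cos(2*w)/2 + w*sin(2*w)/2 - 3*w*cos(2*w)/2 + 3*sin(2*w)/4 + 9*cos(2*w)/4 + C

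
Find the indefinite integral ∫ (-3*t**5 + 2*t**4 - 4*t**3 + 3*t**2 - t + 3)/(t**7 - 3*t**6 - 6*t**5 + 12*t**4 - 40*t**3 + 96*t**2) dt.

log(t)/384 - 2769*log(t - 4)/4480 + 83*log(t - 2)/320 + 344*log(t + 3)/1365 + 433*log(t**2 + 4)/8320 - 669*atan(t/2)/4160 - 1/(32*t) + C

Factor the denominator: t**2*(t - 4)*(t - 2)*(t + 3)*(t**2 + 4).
Partial-fraction decomposition: (433*t - 1338)/(4160*(t**2 + 4)) + 344/(1365*(t + 3)) + 83/(320*(t - 2)) - 2769/(4480*(t - 4)) + 1/(384*t) + 1/(32*t**2).
Integrate each term; A/(t−a) gives A·log|t−a|; the (Bt+D)/(t²+p²) term gives a log and an atan.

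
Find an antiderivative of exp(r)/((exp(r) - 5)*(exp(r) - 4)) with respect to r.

Let u = e^r, du = e^r dr.
The integral becomes ∫ du/((u-5)(u-4)); decompose into partial fractions.

log(exp(r) - 5) - log(exp(r) - 4) + C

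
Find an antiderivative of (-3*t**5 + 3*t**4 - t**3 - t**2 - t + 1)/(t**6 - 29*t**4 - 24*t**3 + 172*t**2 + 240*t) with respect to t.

log(t)/240 - 3827*log(t - 5)/2205 + 262*log(t - 3)/525 + 10263*log(t + 2)/4900 - 3893*log(t + 4)/1008 + 151/(140*t + 280) + C

Factor the denominator: t*(t - 5)*(t - 3)*(t + 2)**2*(t + 4).
Partial-fraction decomposition: -3893/(1008*(t + 4)) + 10263/(4900*(t + 2)) - 151/(140*(t + 2)**2) + 262/(525*(t - 3)) - 3827/(2205*(t - 5)) + 1/(240*t).
Integrate each term; A/(t−a) gives A·log|t−a|; A/(t−a)² gives −A/(t−a).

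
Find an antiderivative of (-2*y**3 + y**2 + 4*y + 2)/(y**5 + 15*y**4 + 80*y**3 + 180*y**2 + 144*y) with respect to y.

Factor the denominator: y*(y + 2)*(y + 3)*(y + 4)*(y + 6).
Partial-fraction decomposition: 223/(72*(y + 6)) - 65/(8*(y + 4)) + 53/(9*(y + 3)) - 7/(8*(y + 2)) + 1/(72*y).
Integrate each term: A/(y−a) contributes A·log|y−a|.

log(y)/72 - 7*log(y + 2)/8 + 53*log(y + 3)/9 - 65*log(y + 4)/8 + 223*log(y + 6)/72 + C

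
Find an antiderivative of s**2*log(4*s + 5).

s**3*log(4*s + 5)/3 - s**3/9 + 5*s**2/24 - 25*s/48 + 125*log(4*s + 5)/192 + C

Use integration by parts with u = log(4*s + 5), dv = s**2 ds.
Then du = 4/(4*s + 5) ds and v = s**3/3.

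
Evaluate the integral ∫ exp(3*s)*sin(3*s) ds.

Let I denote the integral. Integrate by parts with u = sin(3*s), dv = exp(3*s) ds, so v = exp(3*s)/3: I = exp(3*s)*sin(3*s)/3 − ∫ exp(3*s)*cos(3*s) ds.
Apply parts again with u = cos(3*s), dv = exp(3*s) ds: ∫ exp(3*s)*cos(3*s) ds = exp(3*s)*cos(3*s)/3 + I. Substituting back brings back I: I = exp(3*s)*sin(3*s)/3 - exp(3*s)*cos(3*s)/3 − I.
Solving for I: (1 + 1)·I equals the remaining terms, so I = (1/2)·(exp(3*s)*sin(3*s)/3 - exp(3*s)*cos(3*s)/3).

exp(3*s)*sin(3*s)/6 - exp(3*s)*cos(3*s)/6 + C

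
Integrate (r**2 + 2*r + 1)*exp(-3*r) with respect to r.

(-9*r**2 - 24*r - 17)*exp(-3*r)/27 + C

Use integration by parts with u = r**2 + 2*r + 1, dv = exp(-3*r) dr, so v = -exp(-3*r)/3.
Apply parts 2 times (tabular method): alternate signs, differentiate u down to 0, integrate dv up.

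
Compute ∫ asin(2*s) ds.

s*asin(2*s) + sqrt(-4*s**2 + 1)/2 + C

Use integration by parts with u = arcsin(2*s), dv = ds.
Then du = 2/sqrt(-4*s**2 + 1) ds.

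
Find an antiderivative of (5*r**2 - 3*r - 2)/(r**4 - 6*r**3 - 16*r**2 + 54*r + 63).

111*log(r - 7)/160 - 17*log(r - 3)/48 + 3*log(r + 1)/32 - 13*log(r + 3)/30 + C

Factor the denominator: (r - 7)*(r - 3)*(r + 1)*(r + 3).
Partial-fraction decomposition: -13/(30*(r + 3)) + 3/(32*(r + 1)) - 17/(48*(r - 3)) + 111/(160*(r - 7)).
Integrate each term: A/(r−a) contributes A·log|r−a|.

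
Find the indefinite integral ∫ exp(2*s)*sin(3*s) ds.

2*exp(2*s)*sin(3*s)/13 - 3*exp(2*s)*cos(3*s)/13 + C

Let I denote the integral. Integrate by parts with u = sin(3*s), dv = exp(2*s) ds, so v = exp(2*s)/2: I = exp(2*s)*sin(3*s)/2 − (3/2)·∫ exp(2*s)*cos(3*s) ds.
Apply parts again with u = cos(3*s), dv = exp(2*s) ds: ∫ exp(2*s)*cos(3*s) ds = exp(2*s)*cos(3*s)/2 + (3/2)·I. Substituting back brings back I: I = exp(2*s)*sin(3*s)/2 - 3*exp(2*s)*cos(3*s)/4 − (9/4)·I.
Solving for I: (1 + 9/4)·I equals the remaining terms, so I = (4/13)·(exp(2*s)*sin(3*s)/2 - 3*exp(2*s)*cos(3*s)/4).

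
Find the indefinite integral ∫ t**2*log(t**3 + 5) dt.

t**3*log(t**3 + 5)/3 - t**3/3 + 5*log(t**3 + 5)/3 + C

Let u = t**3 + 5, so du = (3*t**2) dt.
The integral becomes (1/3)·∫ log(u) du; integrate by parts with u′=log(u), dv′=du.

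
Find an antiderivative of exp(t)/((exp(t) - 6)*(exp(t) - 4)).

log(exp(t) - 6)/2 - log(exp(t) - 4)/2 + C

Let u = e^t, du = e^t dt.
The integral becomes ∫ du/((u-6)(u-4)); decompose into partial fractions.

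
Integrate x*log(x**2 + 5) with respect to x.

Let u = x**2 + 5, so du = (2*x) dx.
The integral becomes (1/2)·∫ log(u) du; integrate by parts with u′=log(u), dv′=du.

x**2*log(x**2 + 5)/2 - x**2/2 + 5*log(x**2 + 5)/2 + C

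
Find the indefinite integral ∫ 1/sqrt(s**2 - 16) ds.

log(s + sqrt(s**2 - 16)) + C

Substitute s = 4·sec(θ), so ds = 4·sec(θ)*tan(θ) dθ and the radical becomes sqrt(s**2 - 16) = 4·tan(θ) by the Pythagorean identity.
Integrate the resulting trig expression in θ, then back-substitute sec(θ) = s/4, tan(θ) = sqrt(s**2 - 16)/4 (absorbing any constant into C).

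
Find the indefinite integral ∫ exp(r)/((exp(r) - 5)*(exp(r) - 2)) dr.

Let u = e^r, du = e^r dr.
The integral becomes ∫ du/((u-5)(u-2)); decompose into partial fractions.

log(exp(r) - 5)/3 - log(exp(r) - 2)/3 + C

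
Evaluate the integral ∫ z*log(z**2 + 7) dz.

Let u = z**2 + 7, so du = (2*z) dz.
The integral becomes (1/2)·∫ log(u) du; integrate by parts with u′=log(u), dv′=du.

z**2*log(z**2 + 7)/2 - z**2/2 + 7*log(z**2 + 7)/2 + C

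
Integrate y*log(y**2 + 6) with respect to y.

Let u = y**2 + 6, so du = (2*y) dy.
The integral becomes (1/2)·∫ log(u) du; integrate by parts with u′=log(u), dv′=du.

y**2*log(y**2 + 6)/2 - y**2/2 + 3*log(y**2 + 6) + C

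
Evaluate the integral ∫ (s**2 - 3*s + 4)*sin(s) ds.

Use integration by parts with u = s**2 - 3*s + 4, dv = sin(s) ds, so v = -cos(s).
Apply parts 2 times (tabular method): alternate signs, differentiate u down to 0, integrate dv up.

-s**2*cos(s) + 2*s*sin(s) + 3*s*cos(s) - 3*sin(s) - 2*cos(s) + C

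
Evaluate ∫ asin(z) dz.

Use integration by parts with u = arcsin(z), dv = dz.
Then du = 1/sqrt(-z**2 + 1) dz.

z*asin(z) + sqrt(-z**2 + 1) + C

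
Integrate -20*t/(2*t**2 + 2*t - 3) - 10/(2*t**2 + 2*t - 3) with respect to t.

-5*log(2*t**2 + 2*t - 3) + C

Let u = 2*t**2 + 2*t - 3, so du = (4*t + 2) dt.
Rewriting, the integral becomes -5·∫ 1/u du = -5·log(u).
Substituting back, u = 2*t**2 + 2*t - 3.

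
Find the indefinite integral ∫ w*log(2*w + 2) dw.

w**2*log(2*w + 2)/2 - w**2/4 + w/2 - log(w + 1)/2 + C

Use integration by parts with u = log(2*w + 2), dv = w dw.
Then du = 2/(2*w + 2) dw and v = w**2/2.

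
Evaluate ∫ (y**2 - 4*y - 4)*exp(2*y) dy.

(2*y**2 - 10*y - 3)*exp(2*y)/4 + C

Use integration by parts with u = y**2 - 4*y - 4, dv = exp(2*y) dy, so v = exp(2*y)/2.
Apply parts 2 times (tabular method): alternate signs, differentiate u down to 0, integrate dv up.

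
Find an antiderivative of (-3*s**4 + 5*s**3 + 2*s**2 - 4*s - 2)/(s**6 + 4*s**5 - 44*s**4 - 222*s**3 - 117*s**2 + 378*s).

Factor the denominator: s*(s - 7)*(s - 1)*(s + 3)**2*(s + 6).
Partial-fraction decomposition: 2437/(2457*(s + 6)) - 641/(720*(s + 3)) + 35/(36*(s + 3)**2) + 1/(336*(s - 1)) - 271/(2730*(s - 7)) - 1/(189*s).
Integrate each term; A/(s−a) gives A·log|s−a|; A/(s−a)² gives −A/(s−a).

-log(s)/189 - 271*log(s - 7)/2730 + log(s - 1)/336 - 641*log(s + 3)/720 + 2437*log(s + 6)/2457 - 35/(36*s + 108) + C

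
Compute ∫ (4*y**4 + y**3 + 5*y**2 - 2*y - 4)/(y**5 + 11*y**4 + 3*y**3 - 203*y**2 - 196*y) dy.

Factor the denominator: y*(y - 4)*(y + 1)*(y + 7)**2.
Partial-fraction decomposition: 123391/(35574*(y + 7)) - 1586/(77*(y + 7)**2) + 1/(30*(y + 1)) + 289/(605*(y - 4)) + 1/(49*y).
Integrate each term; A/(y−a) gives A·log|y−a|; A/(y−a)² gives −A/(y−a).

log(y)/49 + 289*log(y - 4)/605 + log(y + 1)/30 + 123391*log(y + 7)/35574 + 1586/(77*y + 539) + C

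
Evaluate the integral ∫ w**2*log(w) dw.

Use integration by parts with u = log(w), dv = w**2 dw.
Then du = 1/w dw and v = w**3/3.

w**3*log(w)/3 - w**3/9 + C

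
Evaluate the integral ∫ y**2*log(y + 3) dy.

Use integration by parts with u = log(y + 3), dv = y**2 dy.
Then du = 1/(y + 3) dy and v = y**3/3.

y**3*log(y + 3)/3 - y**3/9 + y**2/2 - 3*y + 9*log(y + 3) + C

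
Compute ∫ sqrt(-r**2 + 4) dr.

r*sqrt(-r**2 + 4)/2 + 2*asin(r/2) + C

Substitute r = 2·sin(θ), so dr = 2·cos(θ) dθ and the radical becomes sqrt(-r**2 + 4) = 2·cos(θ) by the Pythagorean identity.
Integrate the resulting trig expression in θ, then back-substitute θ = asin(r/2), sin(θ) = r/2, cos(θ) = sqrt(-r**2 + 4)/2 (absorbing any constant into C).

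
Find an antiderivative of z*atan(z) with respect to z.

z**2*atan(z)/2 - z/2 + atan(z)/2 + C

Use integration by parts with u = arctan(z), dv = z dz.
Then du = 1/(z**2 + 1) dz.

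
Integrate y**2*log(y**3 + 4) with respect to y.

Let u = y**3 + 4, so du = (3*y**2) dy.
The integral becomes (1/3)·∫ log(u) du; integrate by parts with u′=log(u), dv′=du.

y**3*log(y**3 + 4)/3 - y**3/3 + 4*log(y**3 + 4)/3 + C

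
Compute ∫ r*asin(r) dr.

Use integration by parts with u = arcsin(r), dv = r dr.
Then du = 1/sqrt(-r**2 + 1) dr.

r**2*asin(r)/2 + r*sqrt(-r**2 + 1)/4 - asin(r)/4 + C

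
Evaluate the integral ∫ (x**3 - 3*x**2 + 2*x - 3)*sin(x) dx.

-x**3*cos(x) + 3*x**2*sin(x) + 3*x**2*cos(x) - 6*x*sin(x) + 4*x*cos(x) - 4*sin(x) - 3*cos(x) + C

Use integration by parts with u = x**3 - 3*x**2 + 2*x - 3, dv = sin(x) dx, so v = -cos(x).
Apply parts 3 times (tabular method): alternate signs, differentiate u down to 0, integrate dv up.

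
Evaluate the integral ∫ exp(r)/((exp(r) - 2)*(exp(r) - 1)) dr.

log(exp(r) - 2) - log(exp(r) - 1) + C

Let u = e^r, du = e^r dr.
The integral becomes ∫ du/((u-1)(u-2)); decompose into partial fractions.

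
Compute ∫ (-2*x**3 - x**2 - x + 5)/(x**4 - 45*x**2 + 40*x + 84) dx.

Factor the denominator: (x - 6)*(x - 2)*(x + 1)*(x + 7).
Partial-fraction decomposition: -649/(702*(x + 7)) + 1/(18*(x + 1)) + 17/(108*(x - 2)) - 67/(52*(x - 6)).
Integrate each term: A/(x−a) contributes A·log|x−a|.

-67*log(x - 6)/52 + 17*log(x - 2)/108 + log(x + 1)/18 - 649*log(x + 7)/702 + C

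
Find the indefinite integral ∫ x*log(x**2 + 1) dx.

x**2*log(x**2 + 1)/2 - x**2/2 + log(x**2 + 1)/2 + C

Let u = x**2 + 1, so du = (2*x) dx.
The integral becomes (1/2)·∫ log(u) du; integrate by parts with u′=log(u), dv′=du.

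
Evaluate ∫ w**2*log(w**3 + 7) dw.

w**3*log(w**3 + 7)/3 - w**3/3 + 7*log(w**3 + 7)/3 + C

Let u = w**3 + 7, so du = (3*w**2) dw.
The integral becomes (1/3)·∫ log(u) du; integrate by parts with u′=log(u), dv′=du.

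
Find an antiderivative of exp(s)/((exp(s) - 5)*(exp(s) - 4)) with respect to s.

Let u = e^s, du = e^s ds.
The integral becomes ∫ du/((u-5)(u-4)); decompose into partial fractions.

log(exp(s) - 5) - log(exp(s) - 4) + C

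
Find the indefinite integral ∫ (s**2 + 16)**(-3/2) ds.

Substitute s = 4·tan(θ), so ds = 4·sec(θ)^2 dθ and the radical becomes sqrt(s**2 + 16) = 4·sec(θ) by the Pythagorean identity.
Integrate the resulting trig expression in θ, then back-substitute tan(θ) = s/4, sec(θ) = sqrt(s**2 + 16)/4 (absorbing any constant into C).

s/(16*sqrt(s**2 + 16)) + C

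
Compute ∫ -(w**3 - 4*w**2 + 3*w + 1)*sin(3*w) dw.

w**3*cos(3*w)/3 - w**2*sin(3*w)/3 - 4*w**2*cos(3*w)/3 + 8*w*sin(3*w)/9 + 7*w*cos(3*w)/9 - 7*sin(3*w)/27 + 17*cos(3*w)/27 + C

Use integration by parts with u = w**3 - 4*w**2 + 3*w + 1, dv = -sin(3*w) dw, so v = cos(3*w)/3.
Apply parts 3 times (tabular method): alternate signs, differentiate u down to 0, integrate dv up.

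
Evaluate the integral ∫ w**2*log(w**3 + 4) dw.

w**3*log(w**3 + 4)/3 - w**3/3 + 4*log(w**3 + 4)/3 + C

Let u = w**3 + 4, so du = (3*w**2) dw.
The integral becomes (1/3)·∫ log(u) du; integrate by parts with u′=log(u), dv′=du.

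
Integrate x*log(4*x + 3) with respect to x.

Use integration by parts with u = log(4*x + 3), dv = x dx.
Then du = 4/(4*x + 3) dx and v = x**2/2.

x**2*log(4*x + 3)/2 - x**2/4 + 3*x/8 - 9*log(4*x + 3)/32 + C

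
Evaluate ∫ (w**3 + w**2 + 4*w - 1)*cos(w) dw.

Use integration by parts with u = w**3 + w**2 + 4*w - 1, dv = cos(w) dw, so v = sin(w).
Apply parts 3 times (tabular method): alternate signs, differentiate u down to 0, integrate dv up.

w**3*sin(w) + w**2*sin(w) + 3*w**2*cos(w) - 2*w*sin(w) + 2*w*cos(w) - 3*sin(w) - 2*cos(w) + C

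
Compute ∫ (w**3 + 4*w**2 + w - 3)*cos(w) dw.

Use integration by parts with u = w**3 + 4*w**2 + w - 3, dv = cos(w) dw, so v = sin(w).
Apply parts 3 times (tabular method): alternate signs, differentiate u down to 0, integrate dv up.

w**3*sin(w) + 4*w**2*sin(w) + 3*w**2*cos(w) - 5*w*sin(w) + 8*w*cos(w) - 11*sin(w) - 5*cos(w) + C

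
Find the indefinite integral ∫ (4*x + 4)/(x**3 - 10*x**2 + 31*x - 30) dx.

-8*log(x - 3) + 4*log(x**2 - 7*x + 10) + C

Factor the denominator: (x - 5)*(x - 3)*(x - 2).
Partial-fraction decomposition: 4/(x - 2) - 8/(x - 3) + 4/(x - 5).
Integrate each term: A/(x−a) contributes A·log|x−a|.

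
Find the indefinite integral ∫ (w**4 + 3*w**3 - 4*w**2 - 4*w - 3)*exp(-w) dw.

Use integration by parts with u = w**4 + 3*w**3 - 4*w**2 - 4*w - 3, dv = exp(-w) dw, so v = -exp(-w).
Apply parts 4 times (tabular method): alternate signs, differentiate u down to 0, integrate dv up.

(-w**4 - 7*w**3 - 17*w**2 - 30*w - 27)*exp(-w) + C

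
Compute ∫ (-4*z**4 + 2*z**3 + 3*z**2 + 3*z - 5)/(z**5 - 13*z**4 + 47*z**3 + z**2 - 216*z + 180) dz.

-4631*log(z - 6)/120 + 2165*log(z - 5)/56 - 239*log(z - 3)/60 + log(z - 1)/120 - 79*log(z + 2)/840 + C

Factor the denominator: (z - 6)*(z - 5)*(z - 3)*(z - 1)*(z + 2).
Partial-fraction decomposition: -79/(840*(z + 2)) + 1/(120*(z - 1)) - 239/(60*(z - 3)) + 2165/(56*(z - 5)) - 4631/(120*(z - 6)).
Integrate each term: A/(z−a) contributes A·log|z−a|.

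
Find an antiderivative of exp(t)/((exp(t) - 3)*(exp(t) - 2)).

log(exp(t) - 3) - log(exp(t) - 2) + C

Let u = e^t, du = e^t dt.
The integral becomes ∫ du/((u-3)(u-2)); decompose into partial fractions.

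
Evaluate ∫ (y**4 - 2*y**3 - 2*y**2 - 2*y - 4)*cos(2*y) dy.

Use integration by parts with u = y**4 - 2*y**3 - 2*y**2 - 2*y - 4, dv = cos(2*y) dy, so v = sin(2*y)/2.
Apply parts 4 times (tabular method): alternate signs, differentiate u down to 0, integrate dv up.

y**4*sin(2*y)/2 - y**3*sin(2*y) + y**3*cos(2*y) - 5*y**2*sin(2*y)/2 - 3*y**2*cos(2*y)/2 + y*sin(2*y)/2 - 5*y*cos(2*y)/2 - 3*sin(2*y)/4 + cos(2*y)/4 + C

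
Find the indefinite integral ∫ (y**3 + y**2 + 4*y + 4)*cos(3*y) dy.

y**3*sin(3*y)/3 + y**2*sin(3*y)/3 + y**2*cos(3*y)/3 + 10*y*sin(3*y)/9 + 2*y*cos(3*y)/9 + 34*sin(3*y)/27 + 10*cos(3*y)/27 + C

Use integration by parts with u = y**3 + y**2 + 4*y + 4, dv = cos(3*y) dy, so v = sin(3*y)/3.
Apply parts 3 times (tabular method): alternate signs, differentiate u down to 0, integrate dv up.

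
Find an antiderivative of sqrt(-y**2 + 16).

y*sqrt(-y**2 + 16)/2 + 8*asin(y/4) + C

Substitute y = 4·sin(θ), so dy = 4·cos(θ) dθ and the radical becomes sqrt(-y**2 + 16) = 4·cos(θ) by the Pythagorean identity.
Integrate the resulting trig expression in θ, then back-substitute θ = asin(y/4), sin(θ) = y/4, cos(θ) = sqrt(-y**2 + 16)/4 (absorbing any constant into C).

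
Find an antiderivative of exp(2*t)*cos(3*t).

Let I denote the integral. Integrate by parts with u = cos(3*t), dv = exp(2*t) dt, so v = exp(2*t)/2: I = exp(2*t)*cos(3*t)/2 + (3/2)·∫ exp(2*t)*sin(3*t) dt.
Apply parts again with u = sin(3*t), dv = exp(2*t) dt: ∫ exp(2*t)*sin(3*t) dt = exp(2*t)*sin(3*t)/2 − (3/2)·I. Substituting back brings back I: I = 3*exp(2*t)*sin(3*t)/4 + exp(2*t)*cos(3*t)/2 − (9/4)·I.
Solving for I: (1 + 9/4)·I equals the remaining terms, so I = (4/13)·(3*exp(2*t)*sin(3*t)/4 + exp(2*t)*cos(3*t)/2).

3*exp(2*t)*sin(3*t)/13 + 2*exp(2*t)*cos(3*t)/13 + C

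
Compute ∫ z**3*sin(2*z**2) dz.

Let u = z², du = 2z dz; rewrite as (1/2)∫ u^1·sin(2u) du.
Now integrate by parts 1 time.

-z**2*cos(2*z**2)/4 + sin(2*z**2)/8 + C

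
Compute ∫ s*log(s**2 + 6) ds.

Let u = s**2 + 6, so du = (2*s) ds.
The integral becomes (1/2)·∫ log(u) du; integrate by parts with u′=log(u), dv′=du.

s**2*log(s**2 + 6)/2 - s**2/2 + 3*log(s**2 + 6) + C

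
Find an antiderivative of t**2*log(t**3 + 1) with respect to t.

Let u = t**3 + 1, so du = (3*t**2) dt.
The integral becomes (1/3)·∫ log(u) du; integrate by parts with u′=log(u), dv′=du.

t**3*log(t**3 + 1)/3 - t**3/3 + log(t**3 + 1)/3 + C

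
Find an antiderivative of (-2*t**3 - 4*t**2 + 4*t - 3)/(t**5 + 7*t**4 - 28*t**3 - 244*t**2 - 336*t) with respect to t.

Factor the denominator: t*(t - 6)*(t + 2)*(t + 4)*(t + 7).
Partial-fraction decomposition: 153/(455*(t + 7)) - 3/(16*(t + 4)) - 11/(160*(t + 2)) - 37/(416*(t - 6)) + 1/(112*t).
Integrate each term: A/(t−a) contributes A·log|t−a|.

log(t)/112 - 37*log(t - 6)/416 - 11*log(t + 2)/160 - 3*log(t + 4)/16 + 153*log(t + 7)/455 + C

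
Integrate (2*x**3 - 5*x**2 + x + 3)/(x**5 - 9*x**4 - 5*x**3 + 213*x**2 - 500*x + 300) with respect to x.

Factor the denominator: (x - 6)*(x - 5)*(x - 2)*(x - 1)*(x + 5).
Partial-fraction decomposition: -377/(4620*(x + 5)) - 1/(120*(x - 1)) + 1/(84*(x - 2)) - 133/(120*(x - 5)) + 261/(220*(x - 6)).
Integrate each term: A/(x−a) contributes A·log|x−a|.

261*log(x - 6)/220 - 133*log(x - 5)/120 + log(x - 2)/84 - log(x - 1)/120 - 377*log(x + 5)/4620 + C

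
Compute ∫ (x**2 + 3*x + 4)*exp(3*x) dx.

Use integration by parts with u = x**2 + 3*x + 4, dv = exp(3*x) dx, so v = exp(3*x)/3.
Apply parts 2 times (tabular method): alternate signs, differentiate u down to 0, integrate dv up.

(9*x**2 + 21*x + 29)*exp(3*x)/27 + C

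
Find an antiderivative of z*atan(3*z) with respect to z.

Use integration by parts with u = arctan(3*z), dv = z dz.
Then du = 3/(9*z**2 + 1) dz.

z**2*atan(3*z)/2 - z/6 + atan(3*z)/18 + C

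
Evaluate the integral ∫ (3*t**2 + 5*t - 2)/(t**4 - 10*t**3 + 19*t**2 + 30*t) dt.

-log(t)/15 + 68*log(t - 6)/21 - 49*log(t - 5)/15 + 2*log(t + 1)/21 + C

Factor the denominator: t*(t - 6)*(t - 5)*(t + 1).
Partial-fraction decomposition: 2/(21*(t + 1)) - 49/(15*(t - 5)) + 68/(21*(t - 6)) - 1/(15*t).
Integrate each term: A/(t−a) contributes A·log|t−a|.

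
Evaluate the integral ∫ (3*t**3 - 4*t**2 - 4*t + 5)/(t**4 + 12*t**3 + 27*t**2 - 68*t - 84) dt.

5*log(t - 2)/216 - log(t + 1)/45 - 763*log(t + 6)/40 + 596*log(t + 7)/27 + C

Factor the denominator: (t - 2)*(t + 1)*(t + 6)*(t + 7).
Partial-fraction decomposition: 596/(27*(t + 7)) - 763/(40*(t + 6)) - 1/(45*(t + 1)) + 5/(216*(t - 2)).
Integrate each term: A/(t−a) contributes A·log|t−a|.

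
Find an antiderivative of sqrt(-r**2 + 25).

r*sqrt(-r**2 + 25)/2 + 25*asin(r/5)/2 + C

Substitute r = 5·sin(θ), so dr = 5·cos(θ) dθ and the radical becomes sqrt(-r**2 + 25) = 5·cos(θ) by the Pythagorean identity.
Integrate the resulting trig expression in θ, then back-substitute θ = asin(r/5), sin(θ) = r/5, cos(θ) = sqrt(-r**2 + 25)/5 (absorbing any constant into C).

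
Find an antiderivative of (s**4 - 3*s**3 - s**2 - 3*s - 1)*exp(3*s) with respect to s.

Use integration by parts with u = s**4 - 3*s**3 - s**2 - 3*s - 1, dv = exp(3*s) ds, so v = exp(3*s)/3.
Apply parts 4 times (tabular method): alternate signs, differentiate u down to 0, integrate dv up.

(27*s**4 - 117*s**3 + 90*s**2 - 141*s + 20)*exp(3*s)/81 + C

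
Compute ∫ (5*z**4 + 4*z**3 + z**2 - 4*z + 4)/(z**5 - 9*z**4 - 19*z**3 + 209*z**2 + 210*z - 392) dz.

Factor the denominator: (z - 7)**2*(z - 1)*(z + 2)*(z + 4).
Partial-fraction decomposition: 106/(121*(z + 4)) - 32/(243*(z + 2)) + 1/(54*(z - 1)) + 249169/(58806*(z - 7)) + 6701/(297*(z - 7)**2).
Integrate each term; A/(z−a) gives A·log|z−a|; A/(z−a)² gives −A/(z−a).

249169*log(z - 7)/58806 + log(z - 1)/54 - 32*log(z + 2)/243 + 106*log(z + 4)/121 - 6701/(297*z - 2079) + C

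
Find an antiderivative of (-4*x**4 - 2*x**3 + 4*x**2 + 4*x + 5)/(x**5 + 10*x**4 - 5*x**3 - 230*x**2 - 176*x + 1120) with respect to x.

Factor the denominator: (x - 4)*(x - 2)*(x + 4)*(x + 5)*(x + 7).
Partial-fraction decomposition: -265/(18*(x + 7)) + 2165/(126*(x + 5)) - 281/(48*(x + 4)) + 17/(252*(x - 2)) - 97/(144*(x - 4)).
Integrate each term: A/(x−a) contributes A·log|x−a|.

-97*log(x - 4)/144 + 17*log(x - 2)/252 - 281*log(x + 4)/48 + 2165*log(x + 5)/126 - 265*log(x + 7)/18 + C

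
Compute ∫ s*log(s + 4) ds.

s**2*log(s + 4)/2 - s**2/4 + 2*s - 8*log(s + 4) + C

Use integration by parts with u = log(s + 4), dv = s ds.
Then du = 1/(s + 4) ds and v = s**2/2.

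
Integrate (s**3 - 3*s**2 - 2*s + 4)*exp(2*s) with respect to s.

(4*s**3 - 18*s**2 + 10*s + 11)*exp(2*s)/8 + C

Use integration by parts with u = s**3 - 3*s**2 - 2*s + 4, dv = exp(2*s) ds, so v = exp(2*s)/2.
Apply parts 3 times (tabular method): alternate signs, differentiate u down to 0, integrate dv up.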